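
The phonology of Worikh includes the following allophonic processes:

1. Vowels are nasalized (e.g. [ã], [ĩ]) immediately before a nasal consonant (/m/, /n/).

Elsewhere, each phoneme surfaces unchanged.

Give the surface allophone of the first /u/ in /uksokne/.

[u]

/u/ — word-initial; rule 1 does not apply here → [u].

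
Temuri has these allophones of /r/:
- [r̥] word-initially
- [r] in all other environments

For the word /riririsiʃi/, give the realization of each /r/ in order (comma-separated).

Occurrence 1 (position 1): word-initially → [r̥].
Occurrence 2 (position 3): no conditioning environment matches → elsewhere allophone [r].
Occurrence 3 (position 5): no conditioning environment matches → elsewhere allophone [r].

[r̥], [r], [r]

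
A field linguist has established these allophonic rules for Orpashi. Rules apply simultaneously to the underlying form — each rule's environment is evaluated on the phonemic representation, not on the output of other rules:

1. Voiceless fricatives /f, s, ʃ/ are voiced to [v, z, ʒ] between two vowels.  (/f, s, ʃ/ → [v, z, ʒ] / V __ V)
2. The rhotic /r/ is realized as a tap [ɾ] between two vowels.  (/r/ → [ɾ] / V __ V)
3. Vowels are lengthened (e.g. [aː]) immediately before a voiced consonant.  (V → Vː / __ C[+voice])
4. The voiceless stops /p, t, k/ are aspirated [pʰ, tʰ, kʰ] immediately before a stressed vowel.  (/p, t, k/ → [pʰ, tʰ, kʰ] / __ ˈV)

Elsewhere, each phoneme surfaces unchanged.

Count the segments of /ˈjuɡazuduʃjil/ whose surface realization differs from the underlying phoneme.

4

Segments that undergo a rule: /u/ → [uː] (rule 3); /a/ → [aː] (rule 3); /u/ → [uː] (rule 3); /i/ → [iː] (rule 3).
All other segments surface unchanged.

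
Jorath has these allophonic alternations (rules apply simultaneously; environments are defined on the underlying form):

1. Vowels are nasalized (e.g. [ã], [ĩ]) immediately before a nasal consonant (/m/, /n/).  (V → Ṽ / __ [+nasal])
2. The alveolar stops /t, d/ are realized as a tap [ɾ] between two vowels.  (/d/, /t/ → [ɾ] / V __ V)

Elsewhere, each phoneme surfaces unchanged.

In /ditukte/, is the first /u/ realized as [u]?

Yes

/u/ (between /t/ and /k/): rule 1 targets it, but not before a nasal consonant → unchanged [u].
The actual realization is [u], which matches [u].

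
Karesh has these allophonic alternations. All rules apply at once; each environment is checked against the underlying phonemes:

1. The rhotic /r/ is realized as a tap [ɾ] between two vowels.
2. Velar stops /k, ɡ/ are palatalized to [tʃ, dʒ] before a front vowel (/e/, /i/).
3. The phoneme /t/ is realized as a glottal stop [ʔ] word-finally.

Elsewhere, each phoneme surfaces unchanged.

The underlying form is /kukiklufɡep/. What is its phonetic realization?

/k/ (word-initial): rule 2 targets it, but not before a front vowel → unchanged [k].
/k/ (between /u/ and /i/) occurs before a front vowel → [tʃ] by rule 2.
/k/ (between /i/ and /l/) fails the environment for rule 2, so it stays [k].
/ɡ/ — between /f/ and /e/, before a front vowel — surfaces as [dʒ] (rule 2).

[kutʃiklufdʒep]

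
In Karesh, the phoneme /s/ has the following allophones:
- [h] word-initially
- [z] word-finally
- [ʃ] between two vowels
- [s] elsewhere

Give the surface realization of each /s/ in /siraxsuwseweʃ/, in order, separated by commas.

Occurrence 1 (position 1): word-initially → [h].
Occurrence 2 (position 6): no conditioning environment matches → elsewhere allophone [s].
Occurrence 3 (position 9): no conditioning environment matches → elsewhere allophone [s].

[h], [s], [s]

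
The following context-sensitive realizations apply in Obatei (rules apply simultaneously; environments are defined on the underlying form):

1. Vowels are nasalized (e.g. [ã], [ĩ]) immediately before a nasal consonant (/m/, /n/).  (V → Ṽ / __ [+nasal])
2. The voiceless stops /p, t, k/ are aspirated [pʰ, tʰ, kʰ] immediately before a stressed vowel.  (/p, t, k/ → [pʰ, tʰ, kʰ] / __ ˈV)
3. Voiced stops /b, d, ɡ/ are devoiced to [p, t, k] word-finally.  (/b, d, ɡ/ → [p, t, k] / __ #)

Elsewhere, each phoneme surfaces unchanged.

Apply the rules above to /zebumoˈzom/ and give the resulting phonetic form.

/z/ (word-initial): no rule targets it → [z].
/e/ (between /z/ and /b/): rule 1 targets it, but not before a nasal consonant → unchanged [e].
/b/ (between /e/ and /u/): rule 3 targets it, but not word-finally → unchanged [b].
/u/ (between /b/ and /m/) occurs before a nasal consonant → [ũ] by rule 1.
/m/ — not in any rule's target class → [m].
/o/ — between /m/ and /z/; rule 1 does not apply here → [o].
/z/ — not in any rule's target class → [z].
Rule 1 applies to /o/ (between /z/ and /m/: before a nasal consonant) → [õ].
/m/ — not in any rule's target class → [m].

[zebũmoˈzõm]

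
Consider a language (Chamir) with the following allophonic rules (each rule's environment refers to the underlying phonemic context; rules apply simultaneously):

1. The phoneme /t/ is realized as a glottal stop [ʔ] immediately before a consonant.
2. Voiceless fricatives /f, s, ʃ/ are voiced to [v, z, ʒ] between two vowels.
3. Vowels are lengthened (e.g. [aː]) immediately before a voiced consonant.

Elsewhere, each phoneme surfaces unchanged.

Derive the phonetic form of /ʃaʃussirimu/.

[ʃaʒussiːriːmu]

/ʃ/ — word-initial; rule 2 does not apply here → [ʃ].
/a/ (between /ʃ/ and /ʃ/) fails the environment for rule 3, so it stays [a].
/ʃ/ — between /a/ and /u/, between two vowels — surfaces as [ʒ] (rule 2).
/u/ (between /ʃ/ and /s/) is in the target of rule 3 but the environment (before a voiced consonant) is not met → [u].
/s/ (between /u/ and /s/) is in the target of rule 2 but the environment (between two vowels) is not met → [s].
/s/ (between /s/ and /i/) is in the target of rule 2 but the environment (between two vowels) is not met → [s].
/i/ — between /s/ and /r/, before a voiced consonant — surfaces as [iː] (rule 3).
/i/ — between /r/ and /m/, before a voiced consonant — surfaces as [iː] (rule 3).
/u/ — word-final; rule 3 does not apply here → [u].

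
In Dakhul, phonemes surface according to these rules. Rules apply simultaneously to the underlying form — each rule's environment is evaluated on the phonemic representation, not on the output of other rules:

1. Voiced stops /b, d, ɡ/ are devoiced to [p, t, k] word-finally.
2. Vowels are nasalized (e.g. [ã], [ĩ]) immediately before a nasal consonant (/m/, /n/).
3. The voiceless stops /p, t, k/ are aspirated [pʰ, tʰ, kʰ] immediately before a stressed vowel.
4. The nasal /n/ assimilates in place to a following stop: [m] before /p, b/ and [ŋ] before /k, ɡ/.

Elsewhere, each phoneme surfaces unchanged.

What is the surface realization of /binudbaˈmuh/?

[bĩnudbãˈmuh]

/b/ — word-initial; rule 1 does not apply here → [b].
/i/ (between /b/ and /n/) occurs before a nasal consonant → [ĩ] by rule 2.
/n/ (between /i/ and /u/) fails the environment for rule 4, so it stays [n].
/u/ (between /n/ and /d/) is in the target of rule 2 but the environment (before a nasal consonant) is not met → [u].
/d/ — between /u/ and /b/; rule 1 does not apply here → [d].
/b/ (between /d/ and /a/): rule 1 targets it, but not word-finally → unchanged [b].
/a/ — between /b/ and /m/, before a nasal consonant — surfaces as [ã] (rule 2).
/u/ (between /m/ and /h/): rule 2 targets it, but not before a nasal consonant → unchanged [u].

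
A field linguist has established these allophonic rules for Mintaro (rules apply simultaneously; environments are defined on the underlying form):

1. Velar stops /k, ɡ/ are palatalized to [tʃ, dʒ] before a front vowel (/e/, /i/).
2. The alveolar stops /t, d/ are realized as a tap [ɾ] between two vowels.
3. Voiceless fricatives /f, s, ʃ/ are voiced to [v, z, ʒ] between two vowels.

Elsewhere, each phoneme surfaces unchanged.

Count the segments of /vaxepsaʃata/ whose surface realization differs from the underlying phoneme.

Segments that undergo a rule: /ʃ/ → [ʒ] (rule 3); /t/ → [ɾ] (rule 2).
All other segments surface unchanged.

2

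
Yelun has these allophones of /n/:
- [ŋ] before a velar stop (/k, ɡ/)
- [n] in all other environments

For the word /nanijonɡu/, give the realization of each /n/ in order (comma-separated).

Occurrence 1 (position 1): no conditioning environment matches → elsewhere allophone [n].
Occurrence 2 (position 3): no conditioning environment matches → elsewhere allophone [n].
Occurrence 3 (position 7): before a velar stop → [ŋ].

[n], [n], [ŋ]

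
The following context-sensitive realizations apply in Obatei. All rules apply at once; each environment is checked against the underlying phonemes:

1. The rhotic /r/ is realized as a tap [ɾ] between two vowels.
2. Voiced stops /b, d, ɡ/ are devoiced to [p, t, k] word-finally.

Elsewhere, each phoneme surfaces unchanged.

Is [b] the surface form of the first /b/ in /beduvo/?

Yes

/b/ (word-initial): rule 2 targets it, but not word-finally → unchanged [b].
The actual realization is [b], which matches [b].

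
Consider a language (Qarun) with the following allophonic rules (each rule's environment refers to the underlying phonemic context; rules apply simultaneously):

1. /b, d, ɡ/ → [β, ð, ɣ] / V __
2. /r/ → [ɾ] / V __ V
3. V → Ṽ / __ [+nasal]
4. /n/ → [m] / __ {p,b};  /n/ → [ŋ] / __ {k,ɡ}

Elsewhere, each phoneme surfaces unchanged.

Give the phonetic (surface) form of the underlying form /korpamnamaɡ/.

/k/ (word-initial): no rule targets it → [k].
/o/ (between /k/ and /r/): rule 3 targets it, but not before a nasal consonant → unchanged [o].
/r/ — between /o/ and /p/; rule 2 does not apply here → [r].
/p/ (between /r/ and /a/): no rule targets it → [p].
/a/ (between /p/ and /m/) occurs before a nasal consonant → [ã] by rule 3.
/m/ (between /a/ and /n/) is unaffected → [m].
/n/ (between /m/ and /a/) fails the environment for rule 4, so it stays [n].
/a/ (between /n/ and /m/) occurs before a nasal consonant → [ã] by rule 3.
/m/ stays [m].
/a/ (between /m/ and /ɡ/): rule 3 targets it, but not before a nasal consonant → unchanged [a].
Rule 1 applies to /ɡ/ (word-final: immediately after a vowel) → [ɣ].

[korpãmnãmaɣ]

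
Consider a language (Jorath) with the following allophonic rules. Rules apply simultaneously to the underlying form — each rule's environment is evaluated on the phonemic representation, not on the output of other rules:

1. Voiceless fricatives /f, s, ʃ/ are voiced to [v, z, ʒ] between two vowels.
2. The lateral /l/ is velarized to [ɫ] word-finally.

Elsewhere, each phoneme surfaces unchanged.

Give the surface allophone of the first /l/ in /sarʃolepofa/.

/l/ (between /o/ and /e/): rule 2 targets it, but not word-finally → unchanged [l].

[l]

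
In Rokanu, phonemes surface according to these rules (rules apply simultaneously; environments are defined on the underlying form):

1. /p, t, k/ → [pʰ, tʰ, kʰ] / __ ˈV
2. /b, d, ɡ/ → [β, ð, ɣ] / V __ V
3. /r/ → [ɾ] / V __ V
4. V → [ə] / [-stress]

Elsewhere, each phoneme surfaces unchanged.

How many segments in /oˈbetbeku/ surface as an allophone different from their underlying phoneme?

Segments that undergo a rule: /o/ → [ə] (rule 4); /b/ → [β] (rule 2); /e/ → [ə] (rule 4); /u/ → [ə] (rule 4).
All other segments surface unchanged.

4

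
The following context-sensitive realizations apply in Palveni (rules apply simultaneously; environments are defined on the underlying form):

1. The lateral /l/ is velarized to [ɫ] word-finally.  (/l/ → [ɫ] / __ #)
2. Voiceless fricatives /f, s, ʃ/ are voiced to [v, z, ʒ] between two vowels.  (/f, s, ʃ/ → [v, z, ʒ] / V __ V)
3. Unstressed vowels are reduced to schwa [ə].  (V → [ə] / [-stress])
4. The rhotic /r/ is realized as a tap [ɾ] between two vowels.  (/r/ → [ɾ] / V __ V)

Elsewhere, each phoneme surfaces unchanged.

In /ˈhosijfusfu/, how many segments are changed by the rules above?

Segments that undergo a rule: /s/ → [z] (rule 2); /i/ → [ə] (rule 3); /u/ → [ə] (rule 3); /u/ → [ə] (rule 3).
All other segments surface unchanged.

4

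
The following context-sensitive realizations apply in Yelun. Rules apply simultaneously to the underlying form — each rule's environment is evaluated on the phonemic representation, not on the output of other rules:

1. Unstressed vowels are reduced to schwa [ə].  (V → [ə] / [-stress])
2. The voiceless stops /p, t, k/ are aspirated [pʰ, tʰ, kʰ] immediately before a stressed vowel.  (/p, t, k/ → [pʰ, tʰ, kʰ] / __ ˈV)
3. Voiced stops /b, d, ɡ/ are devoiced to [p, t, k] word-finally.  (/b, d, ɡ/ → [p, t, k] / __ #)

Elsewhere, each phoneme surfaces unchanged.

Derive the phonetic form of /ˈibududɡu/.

/i/ (word-initial): rule 1 targets it, but not in an unstressed syllable → unchanged [i].
/b/ (between /i/ and /u/) fails the environment for rule 3, so it stays [b].
/u/ meets the environment for rule 1 (in an unstressed syllable) → [ə].
/d/ (between /u/ and /u/): rule 3 targets it, but not word-finally → unchanged [d].
/u/ meets the environment for rule 1 (in an unstressed syllable) → [ə].
/d/ (between /u/ and /ɡ/) is in the target of rule 3 but the environment (word-finally) is not met → [d].
/ɡ/ — between /d/ and /u/; rule 3 does not apply here → [ɡ].
/u/ — word-final, in an unstressed syllable — surfaces as [ə] (rule 1).

[ˈibədədɡə]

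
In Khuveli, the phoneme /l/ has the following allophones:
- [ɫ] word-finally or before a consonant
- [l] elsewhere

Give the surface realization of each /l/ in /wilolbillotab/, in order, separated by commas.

Occurrence 1 (position 3): no conditioning environment matches → elsewhere allophone [l].
Occurrence 2 (position 5): word-finally or before a consonant → [ɫ].
Occurrence 3 (position 8): word-finally or before a consonant → [ɫ].
Occurrence 4 (position 9): no conditioning environment matches → elsewhere allophone [l].

[l], [ɫ], [ɫ], [l]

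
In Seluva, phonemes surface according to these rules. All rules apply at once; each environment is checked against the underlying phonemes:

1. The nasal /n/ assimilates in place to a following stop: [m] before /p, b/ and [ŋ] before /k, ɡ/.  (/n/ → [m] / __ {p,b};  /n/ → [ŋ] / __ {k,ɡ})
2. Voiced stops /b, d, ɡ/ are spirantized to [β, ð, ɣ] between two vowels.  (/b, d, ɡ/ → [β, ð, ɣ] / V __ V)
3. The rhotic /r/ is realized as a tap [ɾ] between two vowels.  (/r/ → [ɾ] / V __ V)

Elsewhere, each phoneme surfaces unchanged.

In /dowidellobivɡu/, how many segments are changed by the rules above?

2

Segments that undergo a rule: /d/ → [ð] (rule 2); /b/ → [β] (rule 2).
All other segments surface unchanged.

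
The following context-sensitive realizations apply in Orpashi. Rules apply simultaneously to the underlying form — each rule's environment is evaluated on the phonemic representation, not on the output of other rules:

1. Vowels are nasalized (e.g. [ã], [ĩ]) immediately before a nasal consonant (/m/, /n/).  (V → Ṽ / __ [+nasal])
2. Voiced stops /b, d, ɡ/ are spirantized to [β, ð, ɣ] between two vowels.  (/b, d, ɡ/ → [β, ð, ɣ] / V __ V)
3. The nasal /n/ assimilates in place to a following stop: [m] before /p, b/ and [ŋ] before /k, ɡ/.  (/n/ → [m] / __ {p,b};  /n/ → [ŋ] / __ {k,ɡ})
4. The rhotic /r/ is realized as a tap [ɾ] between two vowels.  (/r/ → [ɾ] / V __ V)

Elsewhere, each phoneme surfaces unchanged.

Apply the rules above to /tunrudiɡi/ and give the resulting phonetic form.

/u/ meets the environment for rule 1 (before a nasal consonant) → [ũ].
/n/ (between /u/ and /r/): rule 3 targets it, but not before a labial or velar stop → unchanged [n].
/r/ — between /n/ and /u/; rule 4 does not apply here → [r].
/u/ (between /r/ and /d/) fails the environment for rule 1, so it stays [u].
Rule 2 applies to /d/ (between /u/ and /i/: between two vowels) → [ð].
/i/ (between /d/ and /ɡ/) is in the target of rule 1 but the environment (before a nasal consonant) is not met → [i].
/ɡ/ (between /i/ and /i/): between two vowels, so rule 2 applies → [ɣ].
/i/ (word-final) fails the environment for rule 1, so it stays [i].

[tũnruðiɣi]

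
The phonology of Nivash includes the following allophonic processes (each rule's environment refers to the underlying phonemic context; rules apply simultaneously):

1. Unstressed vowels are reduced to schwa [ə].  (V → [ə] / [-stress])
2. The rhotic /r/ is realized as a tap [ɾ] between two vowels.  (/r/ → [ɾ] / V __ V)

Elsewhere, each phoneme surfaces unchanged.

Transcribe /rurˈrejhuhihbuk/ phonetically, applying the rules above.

/r/ (word-initial) is in the target of rule 2 but the environment (between two vowels) is not met → [r].
/u/ — between /r/ and /r/, in an unstressed syllable — surfaces as [ə] (rule 1).
/r/ (between /u/ and /r/): rule 2 targets it, but not between two vowels → unchanged [r].
/r/ (between /r/ and /e/): rule 2 targets it, but not between two vowels → unchanged [r].
/e/ (between /r/ and /j/) fails the environment for rule 1, so it stays [e].
/j/ stays [j].
/h/ (between /j/ and /u/): no rule targets it → [h].
/u/ — between /h/ and /h/, in an unstressed syllable — surfaces as [ə] (rule 1).
/h/ (between /u/ and /i/) is unaffected → [h].
Rule 1 applies to /i/ (between /h/ and /h/: in an unstressed syllable) → [ə].
/h/ stays [h].
/b/ — not in any rule's target class → [b].
Rule 1 applies to /u/ (between /b/ and /k/: in an unstressed syllable) → [ə].
/k/ (word-final) is unaffected → [k].

[rərˈrejhəhəhbək]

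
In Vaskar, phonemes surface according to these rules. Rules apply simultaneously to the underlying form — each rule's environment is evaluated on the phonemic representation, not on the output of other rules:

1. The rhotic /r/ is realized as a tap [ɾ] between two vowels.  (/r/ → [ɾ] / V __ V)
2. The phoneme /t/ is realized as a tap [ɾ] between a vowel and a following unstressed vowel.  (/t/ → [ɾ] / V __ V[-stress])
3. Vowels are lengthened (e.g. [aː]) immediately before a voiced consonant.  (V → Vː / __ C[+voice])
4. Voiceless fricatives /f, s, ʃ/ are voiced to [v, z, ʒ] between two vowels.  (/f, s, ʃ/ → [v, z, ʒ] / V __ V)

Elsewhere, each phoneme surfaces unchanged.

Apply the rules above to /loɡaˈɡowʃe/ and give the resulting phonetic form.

[loːɡaːˈɡoːwʃe]

/l/ stays [l].
/o/ (between /l/ and /ɡ/): before a voiced consonant, so rule 3 applies → [oː].
/ɡ/ (between /o/ and /a/) is unaffected → [ɡ].
Rule 3 applies to /a/ (between /ɡ/ and /ɡ/: before a voiced consonant) → [aː].
/ɡ/ (between /a/ and /o/): no rule targets it → [ɡ].
Rule 3 applies to /o/ (between /ɡ/ and /w/: before a voiced consonant) → [oː].
/w/ (between /o/ and /ʃ/): no rule targets it → [w].
/ʃ/ (between /w/ and /e/): rule 4 targets it, but not between two vowels → unchanged [ʃ].
/e/ (word-final) fails the environment for rule 3, so it stays [e].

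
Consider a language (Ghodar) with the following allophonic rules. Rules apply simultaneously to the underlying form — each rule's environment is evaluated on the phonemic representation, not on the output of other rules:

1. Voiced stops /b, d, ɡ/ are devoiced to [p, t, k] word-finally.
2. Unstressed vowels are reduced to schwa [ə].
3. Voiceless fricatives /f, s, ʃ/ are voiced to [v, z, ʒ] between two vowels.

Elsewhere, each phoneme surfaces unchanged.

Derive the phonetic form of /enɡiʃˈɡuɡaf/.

[ənɡəʃˈɡuɡəf]

/e/ — word-initial, in an unstressed syllable — surfaces as [ə] (rule 2).
/ɡ/ (between /n/ and /i/): rule 1 targets it, but not word-finally → unchanged [ɡ].
/i/ — between /ɡ/ and /ʃ/, in an unstressed syllable — surfaces as [ə] (rule 2).
/ʃ/ (between /i/ and /ɡ/) is in the target of rule 3 but the environment (between two vowels) is not met → [ʃ].
/ɡ/ (between /ʃ/ and /u/): rule 1 targets it, but not word-finally → unchanged [ɡ].
/u/ (between /ɡ/ and /ɡ/) is in the target of rule 2 but the environment (in an unstressed syllable) is not met → [u].
/ɡ/ — between /u/ and /a/; rule 1 does not apply here → [ɡ].
/a/ (between /ɡ/ and /f/): in an unstressed syllable, so rule 2 applies → [ə].
/f/ (word-final): rule 3 targets it, but not between two vowels → unchanged [f].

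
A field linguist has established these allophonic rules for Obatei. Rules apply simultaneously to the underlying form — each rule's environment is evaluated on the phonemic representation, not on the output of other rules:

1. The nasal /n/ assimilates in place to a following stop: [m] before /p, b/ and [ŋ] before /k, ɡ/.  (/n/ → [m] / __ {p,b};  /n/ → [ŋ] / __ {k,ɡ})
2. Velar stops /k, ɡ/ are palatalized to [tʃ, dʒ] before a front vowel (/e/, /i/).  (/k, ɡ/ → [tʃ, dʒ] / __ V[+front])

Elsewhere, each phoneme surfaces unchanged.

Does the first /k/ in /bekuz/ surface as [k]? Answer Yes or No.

/k/ (between /e/ and /u/): rule 2 targets it, but not before a front vowel → unchanged [k].
The actual realization is [k], which matches [k].

Yes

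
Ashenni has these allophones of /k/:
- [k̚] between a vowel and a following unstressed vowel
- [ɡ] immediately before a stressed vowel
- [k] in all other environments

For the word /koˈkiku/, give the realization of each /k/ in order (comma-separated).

[k], [ɡ], [k̚]

Occurrence 1 (position 1): no conditioning environment matches → elsewhere allophone [k].
Occurrence 2 (position 3): immediately before a stressed vowel → [ɡ].
Occurrence 3 (position 5): between a vowel and a following unstressed vowel → [k̚].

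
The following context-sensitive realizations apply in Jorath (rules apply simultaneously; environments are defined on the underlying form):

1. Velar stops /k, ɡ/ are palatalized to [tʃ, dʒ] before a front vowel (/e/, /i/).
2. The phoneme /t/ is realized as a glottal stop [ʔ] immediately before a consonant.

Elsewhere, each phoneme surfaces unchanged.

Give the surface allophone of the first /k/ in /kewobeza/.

Rule 1 applies to /k/ (word-initial: before a front vowel) → [tʃ].

[tʃ]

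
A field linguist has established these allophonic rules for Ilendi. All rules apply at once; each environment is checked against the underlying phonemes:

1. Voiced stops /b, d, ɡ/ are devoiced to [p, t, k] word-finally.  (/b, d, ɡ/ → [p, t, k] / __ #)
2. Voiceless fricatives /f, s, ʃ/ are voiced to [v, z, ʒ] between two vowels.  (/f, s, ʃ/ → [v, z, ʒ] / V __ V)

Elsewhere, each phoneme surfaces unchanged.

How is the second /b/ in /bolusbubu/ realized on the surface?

[b]

/b/ — between /s/ and /u/; rule 1 does not apply here → [b].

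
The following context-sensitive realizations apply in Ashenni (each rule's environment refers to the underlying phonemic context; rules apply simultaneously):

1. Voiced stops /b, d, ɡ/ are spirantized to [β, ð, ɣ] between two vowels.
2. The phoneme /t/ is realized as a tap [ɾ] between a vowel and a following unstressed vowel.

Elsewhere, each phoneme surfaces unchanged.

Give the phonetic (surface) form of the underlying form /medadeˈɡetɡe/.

[meðaðeˈɣetɡe]

Rule 1 applies to /d/ (between /e/ and /a/: between two vowels) → [ð].
/d/ (between /a/ and /e/): between two vowels, so rule 1 applies → [ð].
/ɡ/ — between /e/ and /e/, between two vowels — surfaces as [ɣ] (rule 1).
/t/ (between /e/ and /ɡ/) fails the environment for rule 2, so it stays [t].
/ɡ/ (between /t/ and /e/): rule 1 targets it, but not between two vowels → unchanged [ɡ].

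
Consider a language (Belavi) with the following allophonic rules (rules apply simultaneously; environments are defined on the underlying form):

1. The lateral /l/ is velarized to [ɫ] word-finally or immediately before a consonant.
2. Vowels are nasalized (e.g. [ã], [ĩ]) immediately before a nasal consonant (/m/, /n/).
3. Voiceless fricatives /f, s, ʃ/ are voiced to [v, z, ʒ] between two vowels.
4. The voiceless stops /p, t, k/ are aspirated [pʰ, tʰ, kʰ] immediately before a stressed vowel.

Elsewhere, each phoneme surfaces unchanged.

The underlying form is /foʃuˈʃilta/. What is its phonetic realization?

[foʒuˈʒiɫta]

/f/ (word-initial) fails the environment for rule 3, so it stays [f].
/o/ (between /f/ and /ʃ/): rule 2 targets it, but not before a nasal consonant → unchanged [o].
Rule 3 applies to /ʃ/ (between /o/ and /u/: between two vowels) → [ʒ].
/u/ (between /ʃ/ and /ʃ/) fails the environment for rule 2, so it stays [u].
/ʃ/ (between /u/ and /i/) occurs between two vowels → [ʒ] by rule 3.
/i/ (between /ʃ/ and /l/) is in the target of rule 2 but the environment (before a nasal consonant) is not met → [i].
/l/ (between /i/ and /t/) occurs word-finally or immediately before a consonant → [ɫ] by rule 1.
/t/ (between /l/ and /a/) is in the target of rule 4 but the environment (immediately before a stressed vowel) is not met → [t].
/a/ — word-final; rule 2 does not apply here → [a].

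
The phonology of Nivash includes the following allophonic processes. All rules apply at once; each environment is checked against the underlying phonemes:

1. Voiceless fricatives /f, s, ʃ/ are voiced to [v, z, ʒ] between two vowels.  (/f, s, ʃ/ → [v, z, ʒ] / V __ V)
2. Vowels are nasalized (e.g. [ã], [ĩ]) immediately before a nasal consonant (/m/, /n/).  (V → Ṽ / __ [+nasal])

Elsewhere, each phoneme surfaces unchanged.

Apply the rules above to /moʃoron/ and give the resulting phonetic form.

/m/ stays [m].
/o/ (between /m/ and /ʃ/) fails the environment for rule 2, so it stays [o].
/ʃ/ (between /o/ and /o/) occurs between two vowels → [ʒ] by rule 1.
/o/ — between /ʃ/ and /r/; rule 2 does not apply here → [o].
/r/ (between /o/ and /o/): no rule targets it → [r].
Rule 2 applies to /o/ (between /r/ and /n/: before a nasal consonant) → [õ].
/n/ (word-final): no rule targets it → [n].

[moʒorõn]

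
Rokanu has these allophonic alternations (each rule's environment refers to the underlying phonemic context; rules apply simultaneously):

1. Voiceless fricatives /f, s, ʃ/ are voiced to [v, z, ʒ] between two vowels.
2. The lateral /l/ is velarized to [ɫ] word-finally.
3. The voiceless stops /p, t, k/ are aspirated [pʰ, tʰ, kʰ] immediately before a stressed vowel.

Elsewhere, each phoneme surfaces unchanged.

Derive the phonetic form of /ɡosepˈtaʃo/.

[ɡozepˈtʰaʒo]

/ɡ/ stays [ɡ].
/o/ (between /ɡ/ and /s/) is unaffected → [o].
Rule 1 applies to /s/ (between /o/ and /e/: between two vowels) → [z].
/e/ — not in any rule's target class → [e].
/p/ (between /e/ and /t/) fails the environment for rule 3, so it stays [p].
/t/ (between /p/ and /a/) occurs immediately before a stressed vowel → [tʰ] by rule 3.
/a/ (between /t/ and /ʃ/) is unaffected → [a].
Rule 1 applies to /ʃ/ (between /a/ and /o/: between two vowels) → [ʒ].
/o/ (word-final): no rule targets it → [o].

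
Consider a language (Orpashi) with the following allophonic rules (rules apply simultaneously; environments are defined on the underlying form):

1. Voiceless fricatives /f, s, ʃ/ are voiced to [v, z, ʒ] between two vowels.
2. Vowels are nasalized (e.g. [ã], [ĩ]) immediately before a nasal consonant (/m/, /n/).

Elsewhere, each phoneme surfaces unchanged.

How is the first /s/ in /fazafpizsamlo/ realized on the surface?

/s/ (between /z/ and /a/): rule 1 targets it, but not between two vowels → unchanged [s].

[s]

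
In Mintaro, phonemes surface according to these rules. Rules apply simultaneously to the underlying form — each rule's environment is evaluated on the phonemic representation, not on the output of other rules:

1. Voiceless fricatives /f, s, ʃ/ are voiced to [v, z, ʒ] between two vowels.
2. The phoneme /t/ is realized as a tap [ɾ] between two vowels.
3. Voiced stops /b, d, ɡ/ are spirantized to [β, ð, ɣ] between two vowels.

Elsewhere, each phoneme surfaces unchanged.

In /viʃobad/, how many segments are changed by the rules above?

2

Segments that undergo a rule: /ʃ/ → [ʒ] (rule 1); /b/ → [β] (rule 3).
All other segments surface unchanged.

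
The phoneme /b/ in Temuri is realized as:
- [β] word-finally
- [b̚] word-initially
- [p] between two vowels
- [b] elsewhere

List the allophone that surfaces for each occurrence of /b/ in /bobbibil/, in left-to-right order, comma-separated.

Occurrence 1 (position 1): word-initially → [b̚].
Occurrence 2 (position 3): no conditioning environment matches → elsewhere allophone [b].
Occurrence 3 (position 4): no conditioning environment matches → elsewhere allophone [b].
Occurrence 4 (position 6): between two vowels → [p].

[b̚], [b], [b], [p]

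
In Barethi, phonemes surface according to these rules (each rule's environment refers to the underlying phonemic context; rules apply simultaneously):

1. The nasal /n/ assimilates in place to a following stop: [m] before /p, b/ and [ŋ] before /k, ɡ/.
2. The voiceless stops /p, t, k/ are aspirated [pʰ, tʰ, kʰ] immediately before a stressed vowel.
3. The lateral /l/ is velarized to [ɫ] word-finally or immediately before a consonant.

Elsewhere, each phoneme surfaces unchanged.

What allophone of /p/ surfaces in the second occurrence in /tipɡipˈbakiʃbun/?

/p/ (between /i/ and /b/) fails the environment for rule 2, so it stays [p].

[p]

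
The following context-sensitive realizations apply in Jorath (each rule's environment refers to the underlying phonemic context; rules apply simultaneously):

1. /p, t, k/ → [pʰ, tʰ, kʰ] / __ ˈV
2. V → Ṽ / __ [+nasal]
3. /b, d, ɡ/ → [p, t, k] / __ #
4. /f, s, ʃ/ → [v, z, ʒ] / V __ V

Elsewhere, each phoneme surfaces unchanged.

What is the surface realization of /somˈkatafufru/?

[sõmˈkʰatavufru]

/s/ (word-initial) fails the environment for rule 4, so it stays [s].
/o/ (between /s/ and /m/) occurs before a nasal consonant → [õ] by rule 2.
/m/ stays [m].
/k/ — between /m/ and /a/, immediately before a stressed vowel — surfaces as [kʰ] (rule 1).
/a/ — between /k/ and /t/; rule 2 does not apply here → [a].
/t/ (between /a/ and /a/): rule 1 targets it, but not immediately before a stressed vowel → unchanged [t].
/a/ (between /t/ and /f/) fails the environment for rule 2, so it stays [a].
/f/ (between /a/ and /u/): between two vowels, so rule 4 applies → [v].
/u/ (between /f/ and /f/) is in the target of rule 2 but the environment (before a nasal consonant) is not met → [u].
/f/ (between /u/ and /r/): rule 4 targets it, but not between two vowels → unchanged [f].
/r/ (between /f/ and /u/): no rule targets it → [r].
/u/ (word-final) fails the environment for rule 2, so it stays [u].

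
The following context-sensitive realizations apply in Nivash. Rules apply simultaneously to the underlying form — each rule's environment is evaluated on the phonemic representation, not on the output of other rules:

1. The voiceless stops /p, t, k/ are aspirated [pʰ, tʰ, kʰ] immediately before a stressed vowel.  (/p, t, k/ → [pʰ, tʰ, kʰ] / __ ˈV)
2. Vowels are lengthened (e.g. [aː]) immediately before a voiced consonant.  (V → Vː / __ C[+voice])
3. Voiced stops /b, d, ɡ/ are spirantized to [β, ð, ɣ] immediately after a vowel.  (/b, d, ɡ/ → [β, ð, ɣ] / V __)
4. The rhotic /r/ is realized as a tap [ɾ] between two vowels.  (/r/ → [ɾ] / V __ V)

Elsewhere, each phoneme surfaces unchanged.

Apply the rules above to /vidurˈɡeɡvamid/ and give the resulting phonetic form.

/v/ stays [v].
/i/ meets the environment for rule 2 (before a voiced consonant) → [iː].
/d/ — between /i/ and /u/, immediately after a vowel — surfaces as [ð] (rule 3).
/u/ (between /d/ and /r/): before a voiced consonant, so rule 2 applies → [uː].
/r/ (between /u/ and /ɡ/): rule 4 targets it, but not between two vowels → unchanged [r].
/ɡ/ (between /r/ and /e/) is in the target of rule 3 but the environment (immediately after a vowel) is not met → [ɡ].
/e/ — between /ɡ/ and /ɡ/, before a voiced consonant — surfaces as [eː] (rule 2).
/ɡ/ meets the environment for rule 3 (immediately after a vowel) → [ɣ].
/v/ (between /ɡ/ and /a/): no rule targets it → [v].
/a/ (between /v/ and /m/) occurs before a voiced consonant → [aː] by rule 2.
/m/ (between /a/ and /i/): no rule targets it → [m].
Rule 2 applies to /i/ (between /m/ and /d/: before a voiced consonant) → [iː].
/d/ — word-final, immediately after a vowel — surfaces as [ð] (rule 3).

[viːðuːrˈɡeːɣvaːmiːð]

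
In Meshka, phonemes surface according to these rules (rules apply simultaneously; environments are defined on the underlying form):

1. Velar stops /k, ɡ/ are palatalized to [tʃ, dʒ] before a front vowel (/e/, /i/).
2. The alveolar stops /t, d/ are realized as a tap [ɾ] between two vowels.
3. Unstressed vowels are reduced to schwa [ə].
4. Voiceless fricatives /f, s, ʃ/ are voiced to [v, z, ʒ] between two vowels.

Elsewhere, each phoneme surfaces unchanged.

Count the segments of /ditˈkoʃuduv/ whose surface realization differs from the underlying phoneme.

Segments that undergo a rule: /i/ → [ə] (rule 3); /ʃ/ → [ʒ] (rule 4); /u/ → [ə] (rule 3); /d/ → [ɾ] (rule 2); /u/ → [ə] (rule 3).
All other segments surface unchanged.

5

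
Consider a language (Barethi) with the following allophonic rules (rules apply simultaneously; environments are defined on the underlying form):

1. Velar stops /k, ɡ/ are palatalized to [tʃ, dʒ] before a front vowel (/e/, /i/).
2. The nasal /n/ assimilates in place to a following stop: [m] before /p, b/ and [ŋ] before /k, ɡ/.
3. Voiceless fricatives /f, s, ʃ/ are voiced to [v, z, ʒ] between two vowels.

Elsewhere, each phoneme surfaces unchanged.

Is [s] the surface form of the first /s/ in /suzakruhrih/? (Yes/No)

Yes

/s/ (word-initial) is in the target of rule 3 but the environment (between two vowels) is not met → [s].
The actual realization is [s], which matches [s].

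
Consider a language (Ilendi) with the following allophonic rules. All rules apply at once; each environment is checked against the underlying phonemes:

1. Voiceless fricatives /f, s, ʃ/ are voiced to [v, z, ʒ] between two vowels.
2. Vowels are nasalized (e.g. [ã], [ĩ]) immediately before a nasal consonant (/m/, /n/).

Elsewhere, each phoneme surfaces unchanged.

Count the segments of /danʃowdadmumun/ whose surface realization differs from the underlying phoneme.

3

Segments that undergo a rule: /a/ → [ã] (rule 2); /u/ → [ũ] (rule 2); /u/ → [ũ] (rule 2).
All other segments surface unchanged.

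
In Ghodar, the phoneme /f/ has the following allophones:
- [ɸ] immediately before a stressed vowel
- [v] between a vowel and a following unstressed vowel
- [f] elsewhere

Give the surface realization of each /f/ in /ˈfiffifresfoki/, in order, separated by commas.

Occurrence 1 (position 1): immediately before a stressed vowel → [ɸ].
Occurrence 2 (position 3): no conditioning environment matches → elsewhere allophone [f].
Occurrence 3 (position 4): no conditioning environment matches → elsewhere allophone [f].
Occurrence 4 (position 6): no conditioning environment matches → elsewhere allophone [f].
Occurrence 5 (position 10): no conditioning environment matches → elsewhere allophone [f].

[ɸ], [f], [f], [f], [f]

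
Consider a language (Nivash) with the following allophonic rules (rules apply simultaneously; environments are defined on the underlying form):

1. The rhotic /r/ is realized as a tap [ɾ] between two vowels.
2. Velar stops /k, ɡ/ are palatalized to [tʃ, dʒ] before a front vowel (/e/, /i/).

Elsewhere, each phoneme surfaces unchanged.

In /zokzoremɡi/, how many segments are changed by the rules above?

Segments that undergo a rule: /r/ → [ɾ] (rule 1); /ɡ/ → [dʒ] (rule 2).
All other segments surface unchanged.

2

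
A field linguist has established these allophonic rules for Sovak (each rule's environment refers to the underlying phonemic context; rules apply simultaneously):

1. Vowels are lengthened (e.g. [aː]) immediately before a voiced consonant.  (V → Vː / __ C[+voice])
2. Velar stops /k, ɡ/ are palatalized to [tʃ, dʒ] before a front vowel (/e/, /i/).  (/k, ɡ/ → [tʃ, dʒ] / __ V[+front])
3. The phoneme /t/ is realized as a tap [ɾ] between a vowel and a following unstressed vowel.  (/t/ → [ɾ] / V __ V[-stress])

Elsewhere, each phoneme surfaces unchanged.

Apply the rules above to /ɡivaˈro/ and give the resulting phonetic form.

/ɡ/ — word-initial, before a front vowel — surfaces as [dʒ] (rule 2).
/i/ meets the environment for rule 1 (before a voiced consonant) → [iː].
/a/ (between /v/ and /r/): before a voiced consonant, so rule 1 applies → [aː].
/o/ — word-final; rule 1 does not apply here → [o].

[dʒiːvaːˈro]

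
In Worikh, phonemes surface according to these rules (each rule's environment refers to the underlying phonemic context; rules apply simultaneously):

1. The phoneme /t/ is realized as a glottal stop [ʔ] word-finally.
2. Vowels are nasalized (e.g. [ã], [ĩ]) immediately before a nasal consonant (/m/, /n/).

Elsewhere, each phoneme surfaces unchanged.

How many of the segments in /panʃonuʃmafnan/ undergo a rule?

Segments that undergo a rule: /a/ → [ã] (rule 2); /o/ → [õ] (rule 2); /a/ → [ã] (rule 2).
All other segments surface unchanged.

3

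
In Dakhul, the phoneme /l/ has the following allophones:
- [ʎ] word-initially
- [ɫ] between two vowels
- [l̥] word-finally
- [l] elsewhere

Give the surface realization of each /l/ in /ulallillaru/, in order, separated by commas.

[ɫ], [l], [l], [l], [l]

Occurrence 1 (position 2): between two vowels → [ɫ].
Occurrence 2 (position 4): no conditioning environment matches → elsewhere allophone [l].
Occurrence 3 (position 5): no conditioning environment matches → elsewhere allophone [l].
Occurrence 4 (position 7): no conditioning environment matches → elsewhere allophone [l].
Occurrence 5 (position 8): no conditioning environment matches → elsewhere allophone [l].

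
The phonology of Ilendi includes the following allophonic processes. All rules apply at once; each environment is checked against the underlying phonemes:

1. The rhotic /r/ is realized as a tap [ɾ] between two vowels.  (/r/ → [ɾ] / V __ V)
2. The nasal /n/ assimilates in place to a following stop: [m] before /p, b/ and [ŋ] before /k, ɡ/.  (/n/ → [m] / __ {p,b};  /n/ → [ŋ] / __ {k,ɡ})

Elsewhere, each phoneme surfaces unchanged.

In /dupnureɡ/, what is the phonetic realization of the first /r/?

Rule 1 applies to /r/ (between /u/ and /e/: between two vowels) → [ɾ].

[ɾ]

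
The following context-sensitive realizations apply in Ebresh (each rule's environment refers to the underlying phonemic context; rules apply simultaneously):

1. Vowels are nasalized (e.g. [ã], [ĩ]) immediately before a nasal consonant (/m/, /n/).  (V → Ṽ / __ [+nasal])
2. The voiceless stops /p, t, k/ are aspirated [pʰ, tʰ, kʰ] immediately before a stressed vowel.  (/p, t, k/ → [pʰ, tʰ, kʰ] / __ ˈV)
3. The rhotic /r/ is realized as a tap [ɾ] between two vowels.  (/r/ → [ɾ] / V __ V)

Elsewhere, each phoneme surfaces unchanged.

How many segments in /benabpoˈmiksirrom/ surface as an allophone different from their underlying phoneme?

3

Segments that undergo a rule: /e/ → [ẽ] (rule 1); /o/ → [õ] (rule 1); /o/ → [õ] (rule 1).
All other segments surface unchanged.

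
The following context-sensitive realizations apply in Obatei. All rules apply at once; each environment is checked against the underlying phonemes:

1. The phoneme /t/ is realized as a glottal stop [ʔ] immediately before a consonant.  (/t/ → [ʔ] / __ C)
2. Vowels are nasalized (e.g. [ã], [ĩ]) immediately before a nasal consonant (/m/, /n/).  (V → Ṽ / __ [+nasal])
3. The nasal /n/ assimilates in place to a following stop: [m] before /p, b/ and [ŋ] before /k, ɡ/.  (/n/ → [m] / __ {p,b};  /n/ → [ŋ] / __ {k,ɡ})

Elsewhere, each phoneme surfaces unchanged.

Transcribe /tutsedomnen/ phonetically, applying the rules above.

/t/ (word-initial): rule 1 targets it, but not immediately before a consonant → unchanged [t].
/u/ (between /t/ and /t/) fails the environment for rule 2, so it stays [u].
/t/ (between /u/ and /s/): immediately before a consonant, so rule 1 applies → [ʔ].
/s/ (between /t/ and /e/): no rule targets it → [s].
/e/ (between /s/ and /d/) is in the target of rule 2 but the environment (before a nasal consonant) is not met → [e].
/d/ (between /e/ and /o/): no rule targets it → [d].
/o/ (between /d/ and /m/) occurs before a nasal consonant → [õ] by rule 2.
/m/ stays [m].
/n/ (between /m/ and /e/): rule 3 targets it, but not before a labial or velar stop → unchanged [n].
/e/ — between /n/ and /n/, before a nasal consonant — surfaces as [ẽ] (rule 2).
/n/ (word-final): rule 3 targets it, but not before a labial or velar stop → unchanged [n].

[tuʔsedõmnẽn]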